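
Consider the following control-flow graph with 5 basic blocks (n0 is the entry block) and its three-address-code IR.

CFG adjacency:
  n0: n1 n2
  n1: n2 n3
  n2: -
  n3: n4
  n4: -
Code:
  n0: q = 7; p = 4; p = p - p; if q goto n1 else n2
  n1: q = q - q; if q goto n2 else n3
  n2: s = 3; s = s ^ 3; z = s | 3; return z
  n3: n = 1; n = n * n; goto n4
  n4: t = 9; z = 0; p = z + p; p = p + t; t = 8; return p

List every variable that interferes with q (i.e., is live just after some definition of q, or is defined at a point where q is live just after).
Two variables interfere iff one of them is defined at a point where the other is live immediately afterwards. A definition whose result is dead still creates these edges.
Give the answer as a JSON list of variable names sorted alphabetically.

Answer: ["p"]

Derivation:
def/use:
  n0: {p,q} / ∅
  n1: {q} / {q}
  n2: {s,z} / ∅
  n3: {n} / ∅
  n4: {p,t,z} / {p}

Live sets:
  live n0: ∅→{p,q}
  live n1: {p,q}→{p}
  live n2: ∅→∅
  live n3: {p}→{p}
  live n4: {p}→∅

Interfere edges:
  n — {p}
  p — {n,q,t,z}
  q — {p}
  s — ∅
  t — {p,z}
  z — {p,t}

N(q) = ["p"]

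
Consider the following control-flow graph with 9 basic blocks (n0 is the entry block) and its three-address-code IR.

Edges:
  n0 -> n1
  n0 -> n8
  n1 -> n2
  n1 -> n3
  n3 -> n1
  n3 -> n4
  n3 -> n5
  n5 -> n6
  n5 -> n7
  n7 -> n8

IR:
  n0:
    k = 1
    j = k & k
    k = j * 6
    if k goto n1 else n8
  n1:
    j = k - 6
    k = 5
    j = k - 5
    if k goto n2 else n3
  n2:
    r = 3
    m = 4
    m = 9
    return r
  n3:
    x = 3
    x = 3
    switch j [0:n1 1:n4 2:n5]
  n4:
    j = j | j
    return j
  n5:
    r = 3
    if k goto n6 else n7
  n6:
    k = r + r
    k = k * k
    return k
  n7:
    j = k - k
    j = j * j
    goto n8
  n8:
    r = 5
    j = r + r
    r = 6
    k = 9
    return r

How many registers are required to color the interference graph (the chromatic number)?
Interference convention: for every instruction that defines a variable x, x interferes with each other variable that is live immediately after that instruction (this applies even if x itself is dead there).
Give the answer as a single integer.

Answer: 3

Derivation:
Block summaries:
  n0 def {j,k} use ∅
  n1 def {j,k} use {k}
  n2 def {m,r} use ∅
  n3 def {x} use {j}
  n4 def {j} use {j}
  n5 def {r} use {k}
  n6 def {k} use {r}
  n7 def {j} use {k}
  n8 def {j,k,r} use ∅

Live sets:
  live n0: ∅→{k}
  live n1: {k}→{j,k}
  live n2: ∅→∅
  live n3: {j,k}→{j,k}
  live n4: {j}→∅
  live n5: {k}→{k,r}
  live n6: {r}→∅
  live n7: {k}→∅
  live n8: ∅→∅

Interference:
  j↔{k,x}
  k↔{j,r,x}
  m↔{r}
  r↔{k,m}
  x↔{j,k}

Registers:
  {j,k,x} pairwise interfere (3-clique) ⇒ χ ≥ 3
  assign j→c1 k→c0 m→c0 r→c1 x→c2 — no edge inside a register ⇒ χ ≤ 3
  χ = 3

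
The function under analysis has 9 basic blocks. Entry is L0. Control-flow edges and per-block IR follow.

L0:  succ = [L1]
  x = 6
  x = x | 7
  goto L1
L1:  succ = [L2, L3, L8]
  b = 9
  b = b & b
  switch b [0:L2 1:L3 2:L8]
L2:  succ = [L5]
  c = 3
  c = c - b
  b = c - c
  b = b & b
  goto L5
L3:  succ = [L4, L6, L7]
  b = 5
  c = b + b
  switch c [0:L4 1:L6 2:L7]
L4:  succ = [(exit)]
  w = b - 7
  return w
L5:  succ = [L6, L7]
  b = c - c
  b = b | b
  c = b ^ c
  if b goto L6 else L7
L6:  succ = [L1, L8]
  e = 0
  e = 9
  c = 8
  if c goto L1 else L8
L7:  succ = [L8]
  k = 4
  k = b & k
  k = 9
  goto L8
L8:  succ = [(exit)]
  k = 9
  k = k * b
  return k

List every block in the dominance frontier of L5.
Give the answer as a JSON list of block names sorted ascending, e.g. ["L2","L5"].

Answer: ["L6", "L7"]

Analysis:
idom tree: L1←L0 L2←L1 L3←L1 L4←L3 L5←L2 L6←L1 L7←L1 L8←L1
Dom at joins:
  L1: preds {L0,L6}: {L0} ∩ {L0,L1,L6} = {L0}; idom=L0
  L6: preds {L3,L5}: {L0,L1,L3} ∩ {L0,L1,L2,L5} = {L0,L1}; idom=L1
  L7: preds {L3,L5}: {L0,L1,L3} ∩ {L0,L1,L2,L5} = {L0,L1}; idom=L1
  L8: preds {L1,L6,L7}: {L0,L1} ∩ {L0,L1,L6} ∩ {L0,L1,L7} = {L0,L1}; idom=L1

Frontier:
  L1←L0: walk · to L0
  L1←L6: walk L6→L1 to L0
  L6←L3: walk L3 to L1
  L6←L5: walk L5→L2 to L1
  L7←L3: walk L3 to L1
  L7←L5: walk L5→L2 to L1
  L8←L1: walk · to L1
  L8←L6: walk L6 to L1
  L8←L7: walk L7 to L1
  L0 → ∅
  L1 → {L1}
  L2 → {L6,L7}
  L3 → {L6,L7}
  L4 → ∅
  L5 → {L6,L7}
  L6 → {L1,L8}
  L7 → {L8}
  L8 → ∅

DF(L5) = ["L6", "L7"]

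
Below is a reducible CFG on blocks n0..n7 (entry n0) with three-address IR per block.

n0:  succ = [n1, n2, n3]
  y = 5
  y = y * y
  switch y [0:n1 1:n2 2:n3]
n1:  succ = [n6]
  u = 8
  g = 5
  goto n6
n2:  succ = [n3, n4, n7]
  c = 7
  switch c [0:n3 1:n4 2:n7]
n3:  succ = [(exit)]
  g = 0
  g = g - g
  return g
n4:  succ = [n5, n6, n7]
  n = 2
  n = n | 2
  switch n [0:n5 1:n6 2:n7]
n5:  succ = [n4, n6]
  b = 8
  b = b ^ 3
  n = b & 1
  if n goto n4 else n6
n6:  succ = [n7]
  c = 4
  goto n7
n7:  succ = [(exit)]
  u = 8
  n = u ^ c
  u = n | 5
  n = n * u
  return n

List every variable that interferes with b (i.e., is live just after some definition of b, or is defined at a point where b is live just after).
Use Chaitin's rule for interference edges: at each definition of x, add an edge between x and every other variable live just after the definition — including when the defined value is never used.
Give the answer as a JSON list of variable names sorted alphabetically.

def/use:
  n0: def={y} ue=∅
  n1: def={g,u} ue=∅
  n2: def={c} ue=∅
  n3: def={g} ue=∅
  n4: def={n} ue=∅
  n5: def={b,n} ue=∅
  n6: def={c} ue=∅
  n7: def={n,u} ue={c}

Backward fixpoint:
  live n0: ∅→∅
  live n1: ∅→∅
  live n2: ∅→{c}
  live n3: ∅→∅
  live n4: {c}→{c}
  live n5: {c}→{c}
  live n6: ∅→{c}
  live n7: {c}→∅

Interference:
  b↔{c}
  c↔{b,n,u}
  g↔∅
  n↔{c,u}
  u↔{c,n}
  y↔∅

N(b) = ["c"]

Answer: ["c"]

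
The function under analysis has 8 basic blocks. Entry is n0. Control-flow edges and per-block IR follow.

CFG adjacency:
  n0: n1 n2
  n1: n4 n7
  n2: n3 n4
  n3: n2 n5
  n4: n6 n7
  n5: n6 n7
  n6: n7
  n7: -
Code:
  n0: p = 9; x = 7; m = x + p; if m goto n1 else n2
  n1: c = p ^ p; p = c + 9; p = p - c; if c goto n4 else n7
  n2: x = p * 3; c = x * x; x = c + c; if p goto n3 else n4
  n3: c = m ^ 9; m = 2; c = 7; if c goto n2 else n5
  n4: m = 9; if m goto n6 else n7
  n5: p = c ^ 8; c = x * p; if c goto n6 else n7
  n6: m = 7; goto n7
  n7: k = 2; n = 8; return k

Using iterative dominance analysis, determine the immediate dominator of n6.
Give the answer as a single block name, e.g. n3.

idom tree: n1←n0 n2←n0 n3←n2 n4←n0 n5←n3 n6←n0 n7←n0
Join-block Dom:
  n2: preds {n0,n3}: {n0} ∩ {n0,n2,n3} = {n0}; idom=n0
  n4: preds {n1,n2}: {n0,n1} ∩ {n0,n2} = {n0}; idom=n0
  n6: preds {n4,n5}: {n0,n4} ∩ {n0,n2,n3,n5} = {n0}; idom=n0
  n7: preds {n1,n4,n5,n6}: {n0,n1} ∩ {n0,n4} ∩ {n0,n2,n3,n5} ∩ {n0,n6} = {n0}; idom=n0

idom(n6) = n0

Answer: n0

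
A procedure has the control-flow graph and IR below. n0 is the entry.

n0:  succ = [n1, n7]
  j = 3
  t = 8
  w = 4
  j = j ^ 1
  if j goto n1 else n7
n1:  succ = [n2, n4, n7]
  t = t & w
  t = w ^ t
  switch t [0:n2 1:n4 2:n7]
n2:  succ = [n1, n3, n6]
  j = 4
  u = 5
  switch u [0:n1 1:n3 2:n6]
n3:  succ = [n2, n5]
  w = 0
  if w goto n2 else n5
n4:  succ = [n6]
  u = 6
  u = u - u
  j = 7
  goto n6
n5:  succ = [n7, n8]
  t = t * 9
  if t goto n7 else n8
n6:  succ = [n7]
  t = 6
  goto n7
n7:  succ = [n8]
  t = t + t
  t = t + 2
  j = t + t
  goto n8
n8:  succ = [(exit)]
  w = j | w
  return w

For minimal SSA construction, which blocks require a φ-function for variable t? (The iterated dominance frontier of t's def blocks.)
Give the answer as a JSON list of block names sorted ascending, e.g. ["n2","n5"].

Answer: ["n1", "n7", "n8"]

Analysis:
idom tree: n1←n0 n2←n1 n3←n2 n4←n1 n5←n3 n6←n1 n7←n0 n8←n0
Join-block Dom:
  n1: preds {n0,n2}: {n0} ∩ {n0,n1,n2} = {n0}; idom=n0
  n2: preds {n1,n3}: {n0,n1} ∩ {n0,n1,n2,n3} = {n0,n1}; idom=n1
  n6: preds {n2,n4}: {n0,n1,n2} ∩ {n0,n1,n4} = {n0,n1}; idom=n1
  n7: preds {n0,n1,n5,n6}: {n0} ∩ {n0,n1} ∩ {n0,n1,n2,n3,n5} ∩ {n0,n1,n6} = {n0}; idom=n0
  n8: preds {n5,n7}: {n0,n1,n2,n3,n5} ∩ {n0,n7} = {n0}; idom=n0

DF derivation:
  join n1 pred n0: · stop@n0
  join n1 pred n2: n2→n1 stop@n0
  join n2 pred n1: · stop@n1
  join n2 pred n3: n3→n2 stop@n1
  join n6 pred n2: n2 stop@n1
  join n6 pred n4: n4 stop@n1
  join n7 pred n0: · stop@n0
  join n7 pred n1: n1 stop@n0
  join n7 pred n5: n5→n3→n2→n1 stop@n0
  join n7 pred n6: n6→n1 stop@n0
  join n8 pred n5: n5→n3→n2→n1 stop@n0
  join n8 pred n7: n7 stop@n0
  DF(n0)=∅
  DF(n1)={n1,n7,n8}
  DF(n2)={n1,n2,n6,n7,n8}
  DF(n3)={n2,n7,n8}
  DF(n4)={n6}
  DF(n5)={n7,n8}
  DF(n6)={n7}
  DF(n7)={n8}
  DF(n8)=∅

φ for t: defs {n0,n1,n5,n6,n7}
  DF⁺ = {n1,n7,n8}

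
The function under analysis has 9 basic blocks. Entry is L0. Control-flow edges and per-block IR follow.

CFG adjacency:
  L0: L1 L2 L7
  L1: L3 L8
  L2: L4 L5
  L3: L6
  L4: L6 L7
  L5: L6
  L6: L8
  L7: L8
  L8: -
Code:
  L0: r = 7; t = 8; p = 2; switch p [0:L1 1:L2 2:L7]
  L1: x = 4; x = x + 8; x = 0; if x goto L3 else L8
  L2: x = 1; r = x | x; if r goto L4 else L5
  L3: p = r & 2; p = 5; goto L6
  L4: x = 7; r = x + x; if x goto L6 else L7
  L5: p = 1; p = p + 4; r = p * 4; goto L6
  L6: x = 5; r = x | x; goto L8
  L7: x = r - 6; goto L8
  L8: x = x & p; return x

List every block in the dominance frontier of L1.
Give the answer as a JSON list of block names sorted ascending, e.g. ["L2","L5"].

Answer: ["L6", "L8"]

Analysis:
idom tree: L1←L0 L2←L0 L3←L1 L4←L2 L5←L2 L6←L0 L7←L0 L8←L0
Dom∩ at merges:
  L6: preds {L3,L4,L5}: {L0,L1,L3} ∩ {L0,L2,L4} ∩ {L0,L2,L5} = {L0}; idom=L0
  L7: preds {L0,L4}: {L0} ∩ {L0,L2,L4} = {L0}; idom=L0
  L8: preds {L1,L6,L7}: {L0,L1} ∩ {L0,L6} ∩ {L0,L7} = {L0}; idom=L0

DF derivation:
  L6←L3: walk L3→L1 to L0
  L6←L4: walk L4→L2 to L0
  L6←L5: walk L5→L2 to L0
  L7←L0: walk · to L0
  L7←L4: walk L4→L2 to L0
  L8←L1: walk L1 to L0
  L8←L6: walk L6 to L0
  L8←L7: walk L7 to L0
  DF(L0)=∅
  DF(L1)={L6,L8}
  DF(L2)={L6,L7}
  DF(L3)={L6}
  DF(L4)={L6,L7}
  DF(L5)={L6}
  DF(L6)={L8}
  DF(L7)={L8}
  DF(L8)=∅

DF(L1) = ["L6", "L8"]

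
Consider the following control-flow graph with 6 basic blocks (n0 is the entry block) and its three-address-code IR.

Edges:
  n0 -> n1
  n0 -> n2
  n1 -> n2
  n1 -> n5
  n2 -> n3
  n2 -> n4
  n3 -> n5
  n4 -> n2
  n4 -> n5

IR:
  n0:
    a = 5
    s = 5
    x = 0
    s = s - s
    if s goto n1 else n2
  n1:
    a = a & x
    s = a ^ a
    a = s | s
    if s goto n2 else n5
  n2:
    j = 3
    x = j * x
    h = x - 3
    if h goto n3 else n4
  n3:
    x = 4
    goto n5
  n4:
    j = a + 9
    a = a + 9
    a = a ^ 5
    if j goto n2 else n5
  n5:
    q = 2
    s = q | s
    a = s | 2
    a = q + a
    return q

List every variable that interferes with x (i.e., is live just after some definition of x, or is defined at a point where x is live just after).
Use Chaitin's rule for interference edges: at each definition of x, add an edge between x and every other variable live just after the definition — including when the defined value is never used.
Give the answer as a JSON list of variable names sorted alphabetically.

Answer: ["a", "h", "j", "s"]

Working:
def/use:
  n0: def={a,s,x} ue=∅
  n1: def={a,s} ue={a,x}
  n2: def={h,j,x} ue={x}
  n3: def={x} ue=∅
  n4: def={a,j} ue={a}
  n5: def={a,q,s} ue={s}

Liveness:
  n0 li=∅ lo={a,s,x}
  n1 li={a,x} lo={a,s,x}
  n2 li={a,s,x} lo={a,s,x}
  n3 li={s} lo={s}
  n4 li={a,s,x} lo={a,s,x}
  n5 li={s} lo=∅

Interfere edges:
  a: {h,j,q,s,x}
  h: {a,s,x}
  j: {a,s,x}
  q: {a,s}
  s: {a,h,j,q,x}
  x: {a,h,j,s}

N(x) = ["a", "h", "j", "s"]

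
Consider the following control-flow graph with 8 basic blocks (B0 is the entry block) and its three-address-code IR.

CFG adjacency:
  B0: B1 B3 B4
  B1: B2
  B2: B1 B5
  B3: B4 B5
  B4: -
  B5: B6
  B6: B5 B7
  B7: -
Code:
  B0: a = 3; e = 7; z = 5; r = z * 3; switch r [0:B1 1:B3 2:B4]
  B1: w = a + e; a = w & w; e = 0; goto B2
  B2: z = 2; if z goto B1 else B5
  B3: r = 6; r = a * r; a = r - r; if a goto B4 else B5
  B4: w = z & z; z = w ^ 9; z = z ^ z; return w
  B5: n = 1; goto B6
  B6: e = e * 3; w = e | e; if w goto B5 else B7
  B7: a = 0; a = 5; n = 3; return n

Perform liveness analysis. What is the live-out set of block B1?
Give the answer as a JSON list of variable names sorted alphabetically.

Answer: ["a", "e"]

Derivation:
Per-block:
  B0: def={a,e,r,z} ue=∅
  B1: def={a,e,w} ue={a,e}
  B2: def={z} ue=∅
  B3: def={a,r} ue={a}
  B4: def={w,z} ue={z}
  B5: def={n} ue=∅
  B6: def={e,w} ue={e}
  B7: def={a,n} ue=∅

Live sets:
  live B0: ∅→{a,e,z}
  live B1: {a,e}→{a,e}
  live B2: {a,e}→{a,e}
  live B3: {a,e,z}→{e,z}
  live B4: {z}→∅
  live B5: {e}→{e}
  live B6: {e}→{e}
  live B7: ∅→∅

live-out(B1) = ["a", "e"]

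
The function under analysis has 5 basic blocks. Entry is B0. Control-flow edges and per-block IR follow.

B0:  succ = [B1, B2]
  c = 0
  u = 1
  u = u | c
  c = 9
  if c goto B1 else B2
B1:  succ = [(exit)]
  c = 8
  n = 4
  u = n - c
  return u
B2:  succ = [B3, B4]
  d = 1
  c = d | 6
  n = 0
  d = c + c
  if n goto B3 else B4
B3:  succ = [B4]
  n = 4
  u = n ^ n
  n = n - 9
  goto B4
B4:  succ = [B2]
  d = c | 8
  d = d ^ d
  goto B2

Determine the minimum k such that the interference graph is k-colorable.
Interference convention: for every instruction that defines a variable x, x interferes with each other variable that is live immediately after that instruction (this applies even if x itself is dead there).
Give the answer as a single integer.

Per-block:
  B0: def={c,u} ue=∅
  B1: def={c,n,u} ue=∅
  B2: def={c,d,n} ue=∅
  B3: def={n,u} ue=∅
  B4: def={d} ue={c}

Backward fixpoint:
  B0 li=∅ lo=∅
  B1 li=∅ lo=∅
  B2 li=∅ lo={c}
  B3 li={c} lo={c}
  B4 li={c} lo=∅

Conflict graph:
  c — {d,n,u}
  d — {c,n}
  n — {c,d,u}
  u — {c,n}

Chromatic number:
  {c,d,n} pairwise interfere (3-clique) ⇒ χ ≥ 3
  assign c→c0 d→c2 n→c1 u→c2 — no edge inside a register ⇒ χ ≤ 3
  χ = 3

Answer: 3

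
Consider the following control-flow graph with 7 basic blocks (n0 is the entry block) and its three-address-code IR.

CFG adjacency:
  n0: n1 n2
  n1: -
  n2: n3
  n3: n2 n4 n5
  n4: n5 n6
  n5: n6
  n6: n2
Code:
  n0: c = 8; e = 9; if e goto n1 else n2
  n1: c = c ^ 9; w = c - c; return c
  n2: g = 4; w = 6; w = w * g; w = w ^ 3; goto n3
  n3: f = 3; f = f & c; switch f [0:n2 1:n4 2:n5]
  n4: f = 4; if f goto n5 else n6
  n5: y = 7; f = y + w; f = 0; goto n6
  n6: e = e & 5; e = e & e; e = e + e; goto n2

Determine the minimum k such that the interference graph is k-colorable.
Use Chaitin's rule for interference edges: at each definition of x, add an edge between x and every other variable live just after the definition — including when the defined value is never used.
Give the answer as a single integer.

Answer: 4

Analysis:
def/use:
  n0: def={c,e} ue=∅
  n1: def={c,w} ue={c}
  n2: def={g,w} ue=∅
  n3: def={f} ue={c}
  n4: def={f} ue=∅
  n5: def={f,y} ue={w}
  n6: def={e} ue={e}

Backward fixpoint:
  live n0: ∅→{c,e}
  live n1: {c}→∅
  live n2: {c,e}→{c,e,w}
  live n3: {c,e,w}→{c,e,w}
  live n4: {c,e,w}→{c,e,w}
  live n5: {c,e,w}→{c,e}
  live n6: {c,e}→{c,e}

Conflict graph:
  c: {e,f,g,w,y}
  e: {c,f,g,w,y}
  f: {c,e,w}
  g: {c,e,w}
  w: {c,e,f,g,y}
  y: {c,e,w}

Chromatic number:
  {c,e,f,w} pairwise interfere (4-clique) ⇒ χ ≥ 4
  4-colouring: R0={c}  R1={e}  R2={w}  R3={f,g,y}
  χ = 4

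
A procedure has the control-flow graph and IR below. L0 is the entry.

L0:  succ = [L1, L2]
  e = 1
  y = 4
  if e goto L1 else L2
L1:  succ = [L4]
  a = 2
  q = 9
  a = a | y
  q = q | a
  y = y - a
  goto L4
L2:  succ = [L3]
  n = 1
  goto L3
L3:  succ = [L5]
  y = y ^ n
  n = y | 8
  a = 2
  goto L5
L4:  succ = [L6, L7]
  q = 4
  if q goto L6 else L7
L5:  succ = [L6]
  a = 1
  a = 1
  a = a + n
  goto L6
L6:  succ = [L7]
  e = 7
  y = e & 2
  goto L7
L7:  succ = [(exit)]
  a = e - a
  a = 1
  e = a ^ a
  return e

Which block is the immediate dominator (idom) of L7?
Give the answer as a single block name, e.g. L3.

Answer: L0

Working:
idom tree: L1←L0 L2←L0 L3←L2 L4←L1 L5←L3 L6←L0 L7←L0
Dom at joins:
  L6: preds {L4,L5}: {L0,L1,L4} ∩ {L0,L2,L3,L5} = {L0}; idom=L0
  L7: preds {L4,L6}: {L0,L1,L4} ∩ {L0,L6} = {L0}; idom=L0

idom(L7) = L0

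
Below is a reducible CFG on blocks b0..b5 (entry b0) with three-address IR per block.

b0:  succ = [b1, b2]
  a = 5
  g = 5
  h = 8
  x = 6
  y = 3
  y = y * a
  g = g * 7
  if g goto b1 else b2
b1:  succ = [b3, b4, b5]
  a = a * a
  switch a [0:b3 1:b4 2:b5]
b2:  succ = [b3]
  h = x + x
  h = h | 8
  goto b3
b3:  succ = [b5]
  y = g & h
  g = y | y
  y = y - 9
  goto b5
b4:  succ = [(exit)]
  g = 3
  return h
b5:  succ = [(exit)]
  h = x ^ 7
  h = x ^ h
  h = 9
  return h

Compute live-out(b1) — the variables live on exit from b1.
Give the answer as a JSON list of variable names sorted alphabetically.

Per-block:
  b0: {a,g,h,x,y} / ∅
  b1: {a} / {a}
  b2: {h} / {x}
  b3: {g,y} / {g,h}
  b4: {g} / {h}
  b5: {h} / {x}

Live sets:
  b0: in=∅ out={a,g,h,x}
  b1: in={a,g,h,x} out={g,h,x}
  b2: in={g,x} out={g,h,x}
  b3: in={g,h,x} out={x}
  b4: in={h} out=∅
  b5: in={x} out=∅

live-out(b1) = ["g", "h", "x"]

Answer: ["g", "h", "x"]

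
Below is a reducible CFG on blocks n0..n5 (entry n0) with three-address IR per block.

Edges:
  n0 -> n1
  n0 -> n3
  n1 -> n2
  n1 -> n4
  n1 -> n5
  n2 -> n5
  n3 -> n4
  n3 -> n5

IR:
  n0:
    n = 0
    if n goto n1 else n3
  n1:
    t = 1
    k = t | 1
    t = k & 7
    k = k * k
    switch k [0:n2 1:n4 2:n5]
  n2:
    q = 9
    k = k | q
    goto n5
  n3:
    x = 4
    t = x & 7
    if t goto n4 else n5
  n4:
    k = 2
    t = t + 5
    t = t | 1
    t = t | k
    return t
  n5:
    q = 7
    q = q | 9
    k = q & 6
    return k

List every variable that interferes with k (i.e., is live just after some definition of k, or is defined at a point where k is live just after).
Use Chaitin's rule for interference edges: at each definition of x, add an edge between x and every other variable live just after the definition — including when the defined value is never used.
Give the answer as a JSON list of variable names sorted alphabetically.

def/use:
  n0: {n} / ∅
  n1: {k,t} / ∅
  n2: {k,q} / {k}
  n3: {t,x} / ∅
  n4: {k,t} / {t}
  n5: {k,q} / ∅

Live sets:
  n0: in=∅ out=∅
  n1: in=∅ out={k,t}
  n2: in={k} out=∅
  n3: in=∅ out={t}
  n4: in={t} out=∅
  n5: in=∅ out=∅

Interference:
  k: {q,t}
  n: ∅
  q: {k}
  t: {k}
  x: ∅

N(k) = ["q", "t"]

Answer: ["q", "t"]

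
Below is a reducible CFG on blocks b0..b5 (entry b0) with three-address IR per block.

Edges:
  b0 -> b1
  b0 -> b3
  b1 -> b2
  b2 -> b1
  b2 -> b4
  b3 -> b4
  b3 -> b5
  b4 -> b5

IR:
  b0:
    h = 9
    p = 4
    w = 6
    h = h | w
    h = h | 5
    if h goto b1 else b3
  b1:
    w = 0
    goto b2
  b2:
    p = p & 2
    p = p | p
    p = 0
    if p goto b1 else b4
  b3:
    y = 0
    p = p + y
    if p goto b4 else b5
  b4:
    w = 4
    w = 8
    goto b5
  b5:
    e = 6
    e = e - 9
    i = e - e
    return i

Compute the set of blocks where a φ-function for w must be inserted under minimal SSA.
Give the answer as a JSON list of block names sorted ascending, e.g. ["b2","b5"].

Answer: ["b1", "b4", "b5"]

Analysis:
idom tree: b1←b0 b2←b1 b3←b0 b4←b0 b5←b0
Join-block Dom:
  b1: preds {b0,b2}: {b0} ∩ {b0,b1,b2} = {b0}; idom=b0
  b4: preds {b2,b3}: {b0,b1,b2} ∩ {b0,b3} = {b0}; idom=b0
  b5: preds {b3,b4}: {b0,b3} ∩ {b0,b4} = {b0}; idom=b0

DF walk-up:
  join b1 pred b0: · stop@b0
  join b1 pred b2: b2→b1 stop@b0
  join b4 pred b2: b2→b1 stop@b0
  join b4 pred b3: b3 stop@b0
  join b5 pred b3: b3 stop@b0
  join b5 pred b4: b4 stop@b0
  b0: DF=∅
  b1: DF={b1,b4}
  b2: DF={b1,b4}
  b3: DF={b4,b5}
  b4: DF={b5}
  b5: DF=∅

φ for w: defs {b0,b1,b4}
  DF⁺ = {b1,b4,b5}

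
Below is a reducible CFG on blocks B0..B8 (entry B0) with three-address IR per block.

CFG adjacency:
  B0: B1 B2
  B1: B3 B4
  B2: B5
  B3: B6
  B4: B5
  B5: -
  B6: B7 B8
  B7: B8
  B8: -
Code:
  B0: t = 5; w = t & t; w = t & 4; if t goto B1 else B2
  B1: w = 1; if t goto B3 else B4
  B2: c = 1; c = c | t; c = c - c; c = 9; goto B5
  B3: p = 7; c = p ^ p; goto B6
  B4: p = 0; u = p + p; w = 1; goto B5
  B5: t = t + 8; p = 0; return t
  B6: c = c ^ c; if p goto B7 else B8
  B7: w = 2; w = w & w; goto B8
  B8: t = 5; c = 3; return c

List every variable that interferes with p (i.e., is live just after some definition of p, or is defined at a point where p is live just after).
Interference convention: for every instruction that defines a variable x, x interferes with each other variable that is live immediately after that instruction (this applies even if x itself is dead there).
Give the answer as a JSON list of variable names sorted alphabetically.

def/use:
  B0: def={t,w} ue=∅
  B1: def={w} ue={t}
  B2: def={c} ue={t}
  B3: def={c,p} ue=∅
  B4: def={p,u,w} ue=∅
  B5: def={p,t} ue={t}
  B6: def={c} ue={c,p}
  B7: def={w} ue=∅
  B8: def={c,t} ue=∅

Live sets:
  B0: in=∅ out={t}
  B1: in={t} out={t}
  B2: in={t} out={t}
  B3: in=∅ out={c,p}
  B4: in={t} out={t}
  B5: in={t} out=∅
  B6: in={c,p} out=∅
  B7: in=∅ out=∅
  B8: in=∅ out=∅

Interference:
  c↔{p,t}
  p↔{c,t}
  t↔{c,p,u,w}
  u↔{t}
  w↔{t}

N(p) = ["c", "t"]

Answer: ["c", "t"]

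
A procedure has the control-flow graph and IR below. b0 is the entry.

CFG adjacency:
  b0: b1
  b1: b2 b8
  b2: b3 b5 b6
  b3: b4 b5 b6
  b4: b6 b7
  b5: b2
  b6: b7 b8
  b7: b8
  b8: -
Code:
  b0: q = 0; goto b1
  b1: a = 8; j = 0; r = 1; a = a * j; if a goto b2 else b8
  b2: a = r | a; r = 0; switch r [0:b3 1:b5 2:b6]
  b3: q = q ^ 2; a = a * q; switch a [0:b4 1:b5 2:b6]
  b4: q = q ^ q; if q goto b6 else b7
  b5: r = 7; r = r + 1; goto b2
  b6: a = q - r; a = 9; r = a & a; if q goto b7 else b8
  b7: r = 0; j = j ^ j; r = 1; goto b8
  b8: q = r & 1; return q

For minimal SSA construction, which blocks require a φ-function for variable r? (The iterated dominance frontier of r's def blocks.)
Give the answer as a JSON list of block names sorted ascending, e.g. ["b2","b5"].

Answer: ["b2", "b7", "b8"]

Working:
idom tree: b1←b0 b2←b1 b3←b2 b4←b3 b5←b2 b6←b2 b7←b2 b8←b1
Dom at joins:
  b2: preds {b1,b5}: {b0,b1} ∩ {b0,b1,b2,b5} = {b0,b1}; idom=b1
  b5: preds {b2,b3}: {b0,b1,b2} ∩ {b0,b1,b2,b3} = {b0,b1,b2}; idom=b2
  b6: preds {b2,b3,b4}: {b0,b1,b2} ∩ {b0,b1,b2,b3} ∩ {b0,b1,b2,b3,b4} = {b0,b1,b2}; idom=b2
  b7: preds {b4,b6}: {b0,b1,b2,b3,b4} ∩ {b0,b1,b2,b6} = {b0,b1,b2}; idom=b2
  b8: preds {b1,b6,b7}: {b0,b1} ∩ {b0,b1,b2,b6} ∩ {b0,b1,b2,b7} = {b0,b1}; idom=b1

DF walk-up:
  join b2 pred b1: · stop@b1
  join b2 pred b5: b5→b2 stop@b1
  join b5 pred b2: · stop@b2
  join b5 pred b3: b3 stop@b2
  join b6 pred b2: · stop@b2
  join b6 pred b3: b3 stop@b2
  join b6 pred b4: b4→b3 stop@b2
  join b7 pred b4: b4→b3 stop@b2
  join b7 pred b6: b6 stop@b2
  join b8 pred b1: · stop@b1
  join b8 pred b6: b6→b2 stop@b1
  join b8 pred b7: b7→b2 stop@b1
  DF(b0)=∅
  DF(b1)=∅
  DF(b2)={b2,b8}
  DF(b3)={b5,b6,b7}
  DF(b4)={b6,b7}
  DF(b5)={b2}
  DF(b6)={b7,b8}
  DF(b7)={b8}
  DF(b8)=∅

φ for r: defs {b1,b2,b5,b6,b7}
  DF⁺ = {b2,b7,b8}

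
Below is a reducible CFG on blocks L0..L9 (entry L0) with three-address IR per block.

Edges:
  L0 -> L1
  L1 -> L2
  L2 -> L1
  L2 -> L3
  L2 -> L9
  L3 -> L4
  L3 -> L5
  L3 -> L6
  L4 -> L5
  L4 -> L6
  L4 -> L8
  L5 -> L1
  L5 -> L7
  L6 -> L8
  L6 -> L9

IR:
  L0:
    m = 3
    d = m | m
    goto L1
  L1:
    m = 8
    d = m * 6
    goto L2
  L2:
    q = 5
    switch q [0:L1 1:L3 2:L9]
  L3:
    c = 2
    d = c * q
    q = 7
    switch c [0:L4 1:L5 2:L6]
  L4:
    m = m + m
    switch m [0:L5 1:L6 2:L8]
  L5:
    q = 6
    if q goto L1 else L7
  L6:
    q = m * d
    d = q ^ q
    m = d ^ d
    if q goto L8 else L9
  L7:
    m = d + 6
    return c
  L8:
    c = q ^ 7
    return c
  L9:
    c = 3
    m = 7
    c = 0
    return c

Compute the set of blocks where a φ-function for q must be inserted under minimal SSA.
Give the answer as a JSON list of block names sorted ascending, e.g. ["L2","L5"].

Answer: ["L1", "L8", "L9"]

Analysis:
idom tree: L1←L0 L2←L1 L3←L2 L4←L3 L5←L3 L6←L3 L7←L5 L8←L3 L9←L2
Join-block Dom:
  L1: preds {L0,L2,L5}: {L0} ∩ {L0,L1,L2} ∩ {L0,L1,L2,L3,L5} = {L0}; idom=L0
  L5: preds {L3,L4}: {L0,L1,L2,L3} ∩ {L0,L1,L2,L3,L4} = {L0,L1,L2,L3}; idom=L3
  L6: preds {L3,L4}: {L0,L1,L2,L3} ∩ {L0,L1,L2,L3,L4} = {L0,L1,L2,L3}; idom=L3
  L8: preds {L4,L6}: {L0,L1,L2,L3,L4} ∩ {L0,L1,L2,L3,L6} = {L0,L1,L2,L3}; idom=L3
  L9: preds {L2,L6}: {L0,L1,L2} ∩ {L0,L1,L2,L3,L6} = {L0,L1,L2}; idom=L2

Frontier:
  L1←L0: walk · to L0
  L1←L2: walk L2→L1 to L0
  L1←L5: walk L5→L3→L2→L1 to L0
  L5←L3: walk · to L3
  L5←L4: walk L4 to L3
  L6←L3: walk · to L3
  L6←L4: walk L4 to L3
  L8←L4: walk L4 to L3
  L8←L6: walk L6 to L3
  L9←L2: walk · to L2
  L9←L6: walk L6→L3 to L2
  DF(L0)=∅
  DF(L1)={L1}
  DF(L2)={L1}
  DF(L3)={L1,L9}
  DF(L4)={L5,L6,L8}
  DF(L5)={L1}
  DF(L6)={L8,L9}
  DF(L7)=∅
  DF(L8)=∅
  DF(L9)=∅

φ for q: defs {L2,L3,L5,L6}
  DF⁺ = {L1,L8,L9}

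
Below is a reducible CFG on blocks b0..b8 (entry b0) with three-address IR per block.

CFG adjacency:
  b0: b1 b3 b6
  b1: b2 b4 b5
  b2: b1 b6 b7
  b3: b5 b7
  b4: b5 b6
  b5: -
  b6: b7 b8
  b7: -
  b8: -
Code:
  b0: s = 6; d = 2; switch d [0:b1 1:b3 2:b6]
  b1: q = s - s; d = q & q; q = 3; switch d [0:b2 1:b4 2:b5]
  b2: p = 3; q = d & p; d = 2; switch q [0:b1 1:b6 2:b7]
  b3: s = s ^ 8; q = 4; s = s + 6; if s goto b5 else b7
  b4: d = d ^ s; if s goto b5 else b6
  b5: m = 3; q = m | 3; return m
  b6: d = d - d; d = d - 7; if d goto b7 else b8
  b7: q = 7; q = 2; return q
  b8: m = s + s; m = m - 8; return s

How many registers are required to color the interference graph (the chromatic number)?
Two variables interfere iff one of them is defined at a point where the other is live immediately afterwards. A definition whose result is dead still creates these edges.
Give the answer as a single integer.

Per-block:
  b0 def {d,s} use ∅
  b1 def {d,q} use {s}
  b2 def {d,p,q} use {d}
  b3 def {q,s} use {s}
  b4 def {d} use {d,s}
  b5 def {m,q} use ∅
  b6 def {d} use {d}
  b7 def {q} use ∅
  b8 def {m} use {s}

Backward fixpoint:
  b0 li=∅ lo={d,s}
  b1 li={s} lo={d,s}
  b2 li={d,s} lo={d,s}
  b3 li={s} lo=∅
  b4 li={d,s} lo={d,s}
  b5 li=∅ lo=∅
  b6 li={d,s} lo={s}
  b7 li=∅ lo=∅
  b8 li={s} lo=∅

Interfere edges:
  d: {p,q,s}
  m: {q,s}
  p: {d,s}
  q: {d,m,s}
  s: {d,m,p,q}

Registers:
  clique {d,p,s} ⇒ need ≥ 3
  assign d→c1 m→c1 p→c2 q→c2 s→c0 — no edge inside a register ⇒ χ ≤ 3
  χ = 3

Answer: 3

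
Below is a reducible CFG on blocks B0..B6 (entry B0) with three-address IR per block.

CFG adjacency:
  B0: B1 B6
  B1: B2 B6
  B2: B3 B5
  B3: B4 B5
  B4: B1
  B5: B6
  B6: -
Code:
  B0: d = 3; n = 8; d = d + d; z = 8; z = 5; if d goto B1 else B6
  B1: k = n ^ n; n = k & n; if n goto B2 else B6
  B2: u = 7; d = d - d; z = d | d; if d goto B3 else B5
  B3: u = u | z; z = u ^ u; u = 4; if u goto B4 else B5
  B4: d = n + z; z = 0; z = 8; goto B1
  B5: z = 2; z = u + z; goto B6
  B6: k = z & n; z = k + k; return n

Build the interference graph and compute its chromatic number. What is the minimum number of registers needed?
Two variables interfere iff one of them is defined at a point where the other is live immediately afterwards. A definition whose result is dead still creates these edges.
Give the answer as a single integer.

Answer: 4

Working:
def/use:
  B0: def={d,n,z} ue=∅
  B1: def={k,n} ue={n}
  B2: def={d,u,z} ue={d}
  B3: def={u,z} ue={u,z}
  B4: def={d,z} ue={n,z}
  B5: def={z} ue={u}
  B6: def={k,z} ue={n,z}

Backward fixpoint:
  live B0: ∅→{d,n,z}
  live B1: {d,n,z}→{d,n,z}
  live B2: {d,n}→{n,u,z}
  live B3: {n,u,z}→{n,u,z}
  live B4: {n,z}→{d,n,z}
  live B5: {n,u}→{n,z}
  live B6: {n,z}→∅

Interfere edges:
  d↔{k,n,u,z}
  k↔{d,n,z}
  n↔{d,k,u,z}
  u↔{d,n,z}
  z↔{d,k,n,u}

Chromatic number:
  lower bound: {d,k,n,z} mutually conflict ⇒ χ ≥ 4
  assign d→R0 k→R3 n→R1 u→R3 z→R2 — no edge inside a register ⇒ χ ≤ 4
  χ = 4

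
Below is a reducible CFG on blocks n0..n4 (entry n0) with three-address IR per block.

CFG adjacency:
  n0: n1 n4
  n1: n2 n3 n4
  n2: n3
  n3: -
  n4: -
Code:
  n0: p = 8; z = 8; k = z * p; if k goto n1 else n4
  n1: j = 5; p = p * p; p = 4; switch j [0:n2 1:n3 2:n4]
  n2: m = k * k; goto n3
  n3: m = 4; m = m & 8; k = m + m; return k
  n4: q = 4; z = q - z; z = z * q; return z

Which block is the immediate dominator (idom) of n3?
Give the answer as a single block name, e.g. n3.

Answer: n1

Derivation:
idom tree: n1←n0 n2←n1 n3←n1 n4←n0
Join-block Dom:
  n3: preds {n1,n2}: {n0,n1} ∩ {n0,n1,n2} = {n0,n1}; idom=n1
  n4: preds {n0,n1}: {n0} ∩ {n0,n1} = {n0}; idom=n0

idom(n3) = n1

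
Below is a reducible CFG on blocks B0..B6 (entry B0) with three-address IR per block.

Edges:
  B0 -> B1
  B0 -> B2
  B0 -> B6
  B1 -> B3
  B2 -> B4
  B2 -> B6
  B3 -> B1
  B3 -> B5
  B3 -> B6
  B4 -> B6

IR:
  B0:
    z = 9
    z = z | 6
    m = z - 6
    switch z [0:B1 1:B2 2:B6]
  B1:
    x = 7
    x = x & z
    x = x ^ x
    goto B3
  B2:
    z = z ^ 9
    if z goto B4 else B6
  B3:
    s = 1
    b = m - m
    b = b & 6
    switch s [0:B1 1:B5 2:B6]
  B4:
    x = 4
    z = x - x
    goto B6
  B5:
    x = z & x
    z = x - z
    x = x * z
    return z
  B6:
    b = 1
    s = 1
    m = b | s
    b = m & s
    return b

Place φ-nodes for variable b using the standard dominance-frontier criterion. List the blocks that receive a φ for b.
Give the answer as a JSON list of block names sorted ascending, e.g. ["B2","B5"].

idom tree: B1←B0 B2←B0 B3←B1 B4←B2 B5←B3 B6←B0
Dom at joins:
  B1: preds {B0,B3}: {B0} ∩ {B0,B1,B3} = {B0}; idom=B0
  B6: preds {B0,B2,B3,B4}: {B0} ∩ {B0,B2} ∩ {B0,B1,B3} ∩ {B0,B2,B4} = {B0}; idom=B0

DF walk-up:
  join B1 pred B0: · stop@B0
  join B1 pred B3: B3→B1 stop@B0
  join B6 pred B0: · stop@B0
  join B6 pred B2: B2 stop@B0
  join B6 pred B3: B3→B1 stop@B0
  join B6 pred B4: B4→B2 stop@B0
  DF(B0)=∅
  DF(B1)={B1,B6}
  DF(B2)={B6}
  DF(B3)={B1,B6}
  DF(B4)={B6}
  DF(B5)=∅
  DF(B6)=∅

φ for b: defs {B3,B6}
  DF⁺ = {B1,B6}

Answer: ["B1", "B6"]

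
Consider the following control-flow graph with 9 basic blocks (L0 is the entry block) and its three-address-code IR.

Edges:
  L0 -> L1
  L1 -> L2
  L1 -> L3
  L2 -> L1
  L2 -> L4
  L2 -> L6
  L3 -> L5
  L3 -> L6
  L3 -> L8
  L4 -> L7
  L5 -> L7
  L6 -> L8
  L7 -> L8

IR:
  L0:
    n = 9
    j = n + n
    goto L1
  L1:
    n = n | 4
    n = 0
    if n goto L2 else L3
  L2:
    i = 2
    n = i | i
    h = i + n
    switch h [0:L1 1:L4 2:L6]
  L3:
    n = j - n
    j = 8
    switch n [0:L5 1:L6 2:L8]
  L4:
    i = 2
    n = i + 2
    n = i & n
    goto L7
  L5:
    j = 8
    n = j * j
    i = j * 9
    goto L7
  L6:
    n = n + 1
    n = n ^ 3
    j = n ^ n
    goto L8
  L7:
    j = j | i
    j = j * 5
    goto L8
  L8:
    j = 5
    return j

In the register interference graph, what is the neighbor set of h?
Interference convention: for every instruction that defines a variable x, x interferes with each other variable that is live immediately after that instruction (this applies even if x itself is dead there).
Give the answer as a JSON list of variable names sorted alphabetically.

Block summaries:
  L0: {j,n} / ∅
  L1: {n} / {n}
  L2: {h,i,n} / ∅
  L3: {j,n} / {j,n}
  L4: {i,n} / ∅
  L5: {i,j,n} / ∅
  L6: {j,n} / {n}
  L7: {j} / {i,j}
  L8: {j} / ∅

Backward fixpoint:
  L0: in=∅ out={j,n}
  L1: in={j,n} out={j,n}
  L2: in={j} out={j,n}
  L3: in={j,n} out={n}
  L4: in={j} out={i,j}
  L5: in=∅ out={i,j}
  L6: in={n} out=∅
  L7: in={i,j} out=∅
  L8: in=∅ out=∅

Interfere edges:
  h — {j,n}
  i — {j,n}
  j — {h,i,n}
  n — {h,i,j}

N(h) = ["j", "n"]

Answer: ["j", "n"]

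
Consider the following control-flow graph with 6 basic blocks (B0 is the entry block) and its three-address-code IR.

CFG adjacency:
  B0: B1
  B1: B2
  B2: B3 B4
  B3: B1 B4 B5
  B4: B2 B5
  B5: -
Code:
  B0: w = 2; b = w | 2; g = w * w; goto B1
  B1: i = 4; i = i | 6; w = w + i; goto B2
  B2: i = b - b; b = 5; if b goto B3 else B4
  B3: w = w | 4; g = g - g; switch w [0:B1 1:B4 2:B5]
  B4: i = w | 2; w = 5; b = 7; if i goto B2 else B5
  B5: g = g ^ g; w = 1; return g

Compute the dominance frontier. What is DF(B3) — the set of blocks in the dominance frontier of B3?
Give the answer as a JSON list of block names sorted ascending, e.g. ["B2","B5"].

idom tree: B1←B0 B2←B1 B3←B2 B4←B2 B5←B2
Join-block Dom:
  B1: preds {B0,B3}: {B0} ∩ {B0,B1,B2,B3} = {B0}; idom=B0
  B2: preds {B1,B4}: {B0,B1} ∩ {B0,B1,B2,B4} = {B0,B1}; idom=B1
  B4: preds {B2,B3}: {B0,B1,B2} ∩ {B0,B1,B2,B3} = {B0,B1,B2}; idom=B2
  B5: preds {B3,B4}: {B0,B1,B2,B3} ∩ {B0,B1,B2,B4} = {B0,B1,B2}; idom=B2

DF walk-up:
  join B1 pred B0: · stop@B0
  join B1 pred B3: B3→B2→B1 stop@B0
  join B2 pred B1: · stop@B1
  join B2 pred B4: B4→B2 stop@B1
  join B4 pred B2: · stop@B2
  join B4 pred B3: B3 stop@B2
  join B5 pred B3: B3 stop@B2
  join B5 pred B4: B4 stop@B2
  B0: DF=∅
  B1: DF={B1}
  B2: DF={B1,B2}
  B3: DF={B1,B4,B5}
  B4: DF={B2,B5}
  B5: DF=∅

DF(B3) = ["B1", "B4", "B5"]

Answer: ["B1", "B4", "B5"]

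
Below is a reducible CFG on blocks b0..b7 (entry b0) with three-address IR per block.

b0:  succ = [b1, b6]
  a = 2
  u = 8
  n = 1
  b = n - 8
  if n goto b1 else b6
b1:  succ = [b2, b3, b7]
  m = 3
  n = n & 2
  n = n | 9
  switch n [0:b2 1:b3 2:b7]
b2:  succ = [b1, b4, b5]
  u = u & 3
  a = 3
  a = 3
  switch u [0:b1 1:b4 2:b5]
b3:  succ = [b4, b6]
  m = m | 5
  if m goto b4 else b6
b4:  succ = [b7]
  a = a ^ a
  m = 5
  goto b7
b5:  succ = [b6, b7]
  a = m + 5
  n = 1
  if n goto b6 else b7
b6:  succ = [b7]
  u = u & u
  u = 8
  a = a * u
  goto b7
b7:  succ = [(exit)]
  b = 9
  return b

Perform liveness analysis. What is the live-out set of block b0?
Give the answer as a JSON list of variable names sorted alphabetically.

def/use:
  b0: def={a,b,n,u} ue=∅
  b1: def={m,n} ue={n}
  b2: def={a,u} ue={u}
  b3: def={m} ue={m}
  b4: def={a,m} ue={a}
  b5: def={a,n} ue={m}
  b6: def={a,u} ue={a,u}
  b7: def={b} ue=∅

Backward fixpoint:
  b0: in=∅ out={a,n,u}
  b1: in={a,n,u} out={a,m,n,u}
  b2: in={m,n,u} out={a,m,n,u}
  b3: in={a,m,u} out={a,u}
  b4: in={a} out=∅
  b5: in={m,u} out={a,u}
  b6: in={a,u} out=∅
  b7: in=∅ out=∅

live-out(b0) = ["a", "n", "u"]

Answer: ["a", "n", "u"]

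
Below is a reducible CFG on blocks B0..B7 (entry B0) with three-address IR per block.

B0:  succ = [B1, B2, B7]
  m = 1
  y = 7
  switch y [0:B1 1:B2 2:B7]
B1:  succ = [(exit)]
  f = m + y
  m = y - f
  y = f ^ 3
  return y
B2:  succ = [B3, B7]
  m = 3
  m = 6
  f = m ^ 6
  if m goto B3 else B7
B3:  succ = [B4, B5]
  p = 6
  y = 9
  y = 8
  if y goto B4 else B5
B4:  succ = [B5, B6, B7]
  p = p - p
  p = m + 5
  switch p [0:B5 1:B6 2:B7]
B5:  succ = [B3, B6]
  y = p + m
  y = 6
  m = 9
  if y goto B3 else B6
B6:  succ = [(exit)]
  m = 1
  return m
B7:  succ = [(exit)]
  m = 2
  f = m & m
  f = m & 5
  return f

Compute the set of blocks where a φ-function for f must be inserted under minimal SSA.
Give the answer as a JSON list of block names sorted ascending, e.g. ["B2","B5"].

idom tree: B1←B0 B2←B0 B3←B2 B4←B3 B5←B3 B6←B3 B7←B0
Dom at joins:
  B3: preds {B2,B5}: {B0,B2} ∩ {B0,B2,B3,B5} = {B0,B2}; idom=B2
  B5: preds {B3,B4}: {B0,B2,B3} ∩ {B0,B2,B3,B4} = {B0,B2,B3}; idom=B3
  B6: preds {B4,B5}: {B0,B2,B3,B4} ∩ {B0,B2,B3,B5} = {B0,B2,B3}; idom=B3
  B7: preds {B0,B2,B4}: {B0} ∩ {B0,B2} ∩ {B0,B2,B3,B4} = {B0}; idom=B0

DF walk-up:
  B3←B2: walk · to B2
  B3←B5: walk B5→B3 to B2
  B5←B3: walk · to B3
  B5←B4: walk B4 to B3
  B6←B4: walk B4 to B3
  B6←B5: walk B5 to B3
  B7←B0: walk · to B0
  B7←B2: walk B2 to B0
  B7←B4: walk B4→B3→B2 to B0
  DF(B0)=∅
  DF(B1)=∅
  DF(B2)={B7}
  DF(B3)={B3,B7}
  DF(B4)={B5,B6,B7}
  DF(B5)={B3,B6}
  DF(B6)=∅
  DF(B7)=∅

φ for f: defs {B1,B2,B7}
  DF⁺ = {B7}

Answer: ["B7"]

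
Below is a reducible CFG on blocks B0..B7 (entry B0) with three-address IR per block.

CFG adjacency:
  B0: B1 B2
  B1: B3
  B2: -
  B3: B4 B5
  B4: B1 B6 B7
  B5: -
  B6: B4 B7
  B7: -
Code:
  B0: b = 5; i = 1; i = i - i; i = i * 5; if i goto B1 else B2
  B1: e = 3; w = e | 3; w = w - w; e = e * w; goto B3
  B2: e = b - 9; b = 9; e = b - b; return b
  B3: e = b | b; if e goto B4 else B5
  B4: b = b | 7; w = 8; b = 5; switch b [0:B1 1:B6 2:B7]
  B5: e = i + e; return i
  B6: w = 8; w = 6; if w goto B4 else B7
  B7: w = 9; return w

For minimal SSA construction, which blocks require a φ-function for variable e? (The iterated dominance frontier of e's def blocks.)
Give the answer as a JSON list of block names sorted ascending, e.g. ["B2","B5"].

idom tree: B1←B0 B2←B0 B3←B1 B4←B3 B5←B3 B6←B4 B7←B4
Dom∩ at merges:
  B1: preds {B0,B4}: {B0} ∩ {B0,B1,B3,B4} = {B0}; idom=B0
  B4: preds {B3,B6}: {B0,B1,B3} ∩ {B0,B1,B3,B4,B6} = {B0,B1,B3}; idom=B3
  B7: preds {B4,B6}: {B0,B1,B3,B4} ∩ {B0,B1,B3,B4,B6} = {B0,B1,B3,B4}; idom=B4

Frontier:
  B1←B0: walk · to B0
  B1←B4: walk B4→B3→B1 to B0
  B4←B3: walk · to B3
  B4←B6: walk B6→B4 to B3
  B7←B4: walk · to B4
  B7←B6: walk B6 to B4
  B0 → ∅
  B1 → {B1}
  B2 → ∅
  B3 → {B1}
  B4 → {B1,B4}
  B5 → ∅
  B6 → {B4,B7}
  B7 → ∅

φ for e: defs {B1,B2,B3,B5}
  DF⁺ = {B1}

Answer: ["B1"]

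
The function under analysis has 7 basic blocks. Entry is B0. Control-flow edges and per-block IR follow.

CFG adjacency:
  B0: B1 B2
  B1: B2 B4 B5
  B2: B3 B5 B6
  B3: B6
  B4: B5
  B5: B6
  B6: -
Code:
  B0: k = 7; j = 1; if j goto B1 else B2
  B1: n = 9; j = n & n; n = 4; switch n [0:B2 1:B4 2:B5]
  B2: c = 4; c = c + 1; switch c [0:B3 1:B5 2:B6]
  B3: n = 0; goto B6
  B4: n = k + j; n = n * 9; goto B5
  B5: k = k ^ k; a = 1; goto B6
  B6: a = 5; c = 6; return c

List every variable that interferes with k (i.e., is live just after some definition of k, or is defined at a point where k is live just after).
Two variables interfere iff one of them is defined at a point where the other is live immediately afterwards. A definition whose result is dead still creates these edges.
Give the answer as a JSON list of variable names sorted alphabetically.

Answer: ["c", "j", "n"]

Working:
def/use:
  B0: def={j,k} ue=∅
  B1: def={j,n} ue=∅
  B2: def={c} ue=∅
  B3: def={n} ue=∅
  B4: def={n} ue={j,k}
  B5: def={a,k} ue={k}
  B6: def={a,c} ue=∅

Backward fixpoint:
  live B0: ∅→{k}
  live B1: {k}→{j,k}
  live B2: {k}→{k}
  live B3: ∅→∅
  live B4: {j,k}→{k}
  live B5: {k}→∅
  live B6: ∅→∅

Interfere edges:
  a: ∅
  c: {k}
  j: {k,n}
  k: {c,j,n}
  n: {j,k}

N(k) = ["c", "j", "n"]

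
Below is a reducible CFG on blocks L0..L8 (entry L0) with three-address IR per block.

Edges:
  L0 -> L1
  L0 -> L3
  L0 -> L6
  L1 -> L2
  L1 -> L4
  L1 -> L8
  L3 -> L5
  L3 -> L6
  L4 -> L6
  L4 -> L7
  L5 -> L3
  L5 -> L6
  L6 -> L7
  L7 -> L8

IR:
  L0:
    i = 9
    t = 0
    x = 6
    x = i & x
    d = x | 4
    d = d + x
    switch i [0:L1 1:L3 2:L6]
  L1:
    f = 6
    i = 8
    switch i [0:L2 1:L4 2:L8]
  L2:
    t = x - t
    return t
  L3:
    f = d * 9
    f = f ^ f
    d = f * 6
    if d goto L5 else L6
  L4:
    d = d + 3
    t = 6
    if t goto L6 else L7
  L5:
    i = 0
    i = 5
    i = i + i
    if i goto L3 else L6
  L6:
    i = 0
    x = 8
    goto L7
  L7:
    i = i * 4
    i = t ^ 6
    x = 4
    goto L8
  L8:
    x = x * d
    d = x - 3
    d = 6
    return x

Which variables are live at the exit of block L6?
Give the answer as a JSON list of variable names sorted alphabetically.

Answer: ["d", "i", "t"]

Derivation:
def/use:
  L0: {d,i,t,x} / ∅
  L1: {f,i} / ∅
  L2: {t} / {t,x}
  L3: {d,f} / {d}
  L4: {d,t} / {d}
  L5: {i} / ∅
  L6: {i,x} / ∅
  L7: {i,x} / {i,t}
  L8: {d,x} / {d,x}

Liveness:
  L0 li=∅ lo={d,t,x}
  L1 li={d,t,x} lo={d,i,t,x}
  L2 li={t,x} lo=∅
  L3 li={d,t} lo={d,t}
  L4 li={d,i} lo={d,i,t}
  L5 li={d,t} lo={d,t}
  L6 li={d,t} lo={d,i,t}
  L7 li={d,i,t} lo={d,x}
  L8 li={d,x} lo=∅

live-out(L6) = ["d", "i", "t"]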